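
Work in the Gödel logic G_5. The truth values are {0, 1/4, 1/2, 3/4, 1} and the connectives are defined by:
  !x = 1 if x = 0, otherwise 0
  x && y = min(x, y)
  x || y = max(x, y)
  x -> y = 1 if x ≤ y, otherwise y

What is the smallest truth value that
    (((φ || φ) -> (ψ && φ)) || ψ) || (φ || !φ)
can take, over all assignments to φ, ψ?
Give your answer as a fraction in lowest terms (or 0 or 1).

Take φ = 1/4, ψ = 0:
φ || φ = 1/4 || 1/4 = 1/4
ψ && φ = 0 && 1/4 = 0
(φ || φ) -> (ψ && φ) = 1/4 -> 0 = 0
((φ || φ) -> (ψ && φ)) || ψ = 0 || 0 = 0
!φ = !1/4 = 0
φ || !φ = 1/4 || 0 = 1/4
(((φ || φ) -> (ψ && φ)) || ψ) || (φ || !φ) = 0 || 1/4 = 1/4
No assignment yields a value below 1/4, so this is the minimum.

1/4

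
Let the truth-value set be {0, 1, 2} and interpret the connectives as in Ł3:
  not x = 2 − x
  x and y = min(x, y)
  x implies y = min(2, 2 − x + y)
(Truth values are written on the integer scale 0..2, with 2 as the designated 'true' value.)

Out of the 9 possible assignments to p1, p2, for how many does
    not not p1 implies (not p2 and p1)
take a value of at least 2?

p1 = 0, p2 = 0 ↦ 2  ≥
p1 = 0, p2 = 1 ↦ 2  ≥
p1 = 0, p2 = 2 ↦ 2  ≥
p1 = 1, p2 = 0 ↦ 2  ≥
p1 = 1, p2 = 1 ↦ 2  ≥
p1 = 1, p2 = 2 ↦ 1  <
p1 = 2, p2 = 0 ↦ 2  ≥
p1 = 2, p2 = 1 ↦ 1  <
p1 = 2, p2 = 2 ↦ 0  <
So 6 of the 9 assignments meet the threshold.

6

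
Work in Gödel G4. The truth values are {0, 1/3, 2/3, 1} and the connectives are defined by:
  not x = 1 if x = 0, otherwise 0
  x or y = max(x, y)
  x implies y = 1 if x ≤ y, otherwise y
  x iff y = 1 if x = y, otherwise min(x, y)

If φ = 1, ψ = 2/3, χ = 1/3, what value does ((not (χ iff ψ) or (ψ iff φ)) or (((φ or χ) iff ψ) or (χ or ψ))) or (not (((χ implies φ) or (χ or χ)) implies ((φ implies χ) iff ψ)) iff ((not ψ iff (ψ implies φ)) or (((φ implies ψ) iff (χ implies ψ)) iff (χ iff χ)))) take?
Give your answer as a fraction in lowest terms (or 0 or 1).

2/3

χ iff ψ = 1/3 iff 2/3 = 1/3
not (χ iff ψ) = not 1/3 = 0
ψ iff φ = 2/3 iff 1 = 2/3
not (χ iff ψ) or (ψ iff φ) = 0 or 2/3 = 2/3
φ or χ = 1 or 1/3 = 1
(φ or χ) iff ψ = 1 iff 2/3 = 2/3
χ or ψ = 1/3 or 2/3 = 2/3
((φ or χ) iff ψ) or (χ or ψ) = 2/3 or 2/3 = 2/3
(not (χ iff ψ) or (ψ iff φ)) or (((φ or χ) iff ψ) or (χ or ψ)) = 2/3 or 2/3 = 2/3
χ implies φ = 1/3 implies 1 = 1
χ or χ = 1/3 or 1/3 = 1/3
(χ implies φ) or (χ or χ) = 1 or 1/3 = 1
φ implies χ = 1 implies 1/3 = 1/3
(φ implies χ) iff ψ = 1/3 iff 2/3 = 1/3
((χ implies φ) or (χ or χ)) implies ((φ implies χ) iff ψ) = 1 implies 1/3 = 1/3
not (((χ implies φ) or (χ or χ)) implies ((φ implies χ) iff ψ)) = not 1/3 = 0
not ψ = not 2/3 = 0
ψ implies φ = 2/3 implies 1 = 1
not ψ iff (ψ implies φ) = 0 iff 1 = 0
φ implies ψ = 1 implies 2/3 = 2/3
χ implies ψ = 1/3 implies 2/3 = 1
(φ implies ψ) iff (χ implies ψ) = 2/3 iff 1 = 2/3
χ iff χ = 1/3 iff 1/3 = 1
((φ implies ψ) iff (χ implies ψ)) iff (χ iff χ) = 2/3 iff 1 = 2/3
(not ψ iff (ψ implies φ)) or (((φ implies ψ) iff (χ implies ψ)) iff (χ iff χ)) = 0 or 2/3 = 2/3
not (((χ implies φ) or (χ or χ)) implies ((φ implies χ) iff ψ)) iff ((not ψ iff (ψ implies φ)) or (((φ implies ψ) iff (χ implies ψ)) iff (χ iff χ))) = 0 iff 2/3 = 0
((not (χ iff ψ) or (ψ iff φ)) or (((φ or χ) iff ψ) or (χ or ψ))) or (not (((χ implies φ) or (χ or χ)) implies ((φ implies χ) iff ψ)) iff ((not ψ iff (ψ implies φ)) or (((φ implies ψ) iff (χ implies ψ)) iff (χ iff χ)))) = 2/3 or 0 = 2/3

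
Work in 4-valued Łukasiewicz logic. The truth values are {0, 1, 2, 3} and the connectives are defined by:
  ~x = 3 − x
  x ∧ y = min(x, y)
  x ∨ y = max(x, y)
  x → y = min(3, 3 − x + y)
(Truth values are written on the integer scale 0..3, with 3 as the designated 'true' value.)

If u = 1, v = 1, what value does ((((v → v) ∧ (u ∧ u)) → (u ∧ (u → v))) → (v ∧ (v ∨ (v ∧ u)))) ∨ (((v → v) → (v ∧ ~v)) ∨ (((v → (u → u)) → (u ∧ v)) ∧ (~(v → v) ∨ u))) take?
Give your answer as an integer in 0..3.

1

v → v = 1 → 1 = 3
u ∧ u = 1 ∧ 1 = 1
(v → v) ∧ (u ∧ u) = 3 ∧ 1 = 1
u → v = 1 → 1 = 3
u ∧ (u → v) = 1 ∧ 3 = 1
((v → v) ∧ (u ∧ u)) → (u ∧ (u → v)) = 1 → 1 = 3
v ∧ u = 1 ∧ 1 = 1
v ∨ (v ∧ u) = 1 ∨ 1 = 1
v ∧ (v ∨ (v ∧ u)) = 1 ∧ 1 = 1
(((v → v) ∧ (u ∧ u)) → (u ∧ (u → v))) → (v ∧ (v ∨ (v ∧ u))) = 3 → 1 = 1
v → v = 1 → 1 = 3
~v = ~1 = 2
v ∧ ~v = 1 ∧ 2 = 1
(v → v) → (v ∧ ~v) = 3 → 1 = 1
u → u = 1 → 1 = 3
v → (u → u) = 1 → 3 = 3
u ∧ v = 1 ∧ 1 = 1
(v → (u → u)) → (u ∧ v) = 3 → 1 = 1
v → v = 1 → 1 = 3
~(v → v) = ~3 = 0
~(v → v) ∨ u = 0 ∨ 1 = 1
((v → (u → u)) → (u ∧ v)) ∧ (~(v → v) ∨ u) = 1 ∧ 1 = 1
((v → v) → (v ∧ ~v)) ∨ (((v → (u → u)) → (u ∧ v)) ∧ (~(v → v) ∨ u)) = 1 ∨ 1 = 1
((((v → v) ∧ (u ∧ u)) → (u ∧ (u → v))) → (v ∧ (v ∨ (v ∧ u)))) ∨ (((v → v) → (v ∧ ~v)) ∨ (((v → (u → u)) → (u ∧ v)) ∧ (~(v → v) ∨ u))) = 1 ∨ 1 = 1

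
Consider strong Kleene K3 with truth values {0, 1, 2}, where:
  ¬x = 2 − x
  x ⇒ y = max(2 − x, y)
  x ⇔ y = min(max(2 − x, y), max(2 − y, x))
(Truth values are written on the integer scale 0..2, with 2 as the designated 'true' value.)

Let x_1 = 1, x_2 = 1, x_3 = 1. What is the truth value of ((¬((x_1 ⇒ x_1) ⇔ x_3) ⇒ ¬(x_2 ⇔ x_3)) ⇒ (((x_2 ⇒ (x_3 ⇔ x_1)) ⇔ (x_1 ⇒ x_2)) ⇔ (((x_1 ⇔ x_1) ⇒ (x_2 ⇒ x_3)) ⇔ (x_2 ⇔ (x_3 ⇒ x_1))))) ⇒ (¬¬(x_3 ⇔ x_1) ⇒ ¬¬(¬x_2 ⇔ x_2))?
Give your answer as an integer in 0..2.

x_1 ⇒ x_1 = 1 ⇒ 1 = 1
(x_1 ⇒ x_1) ⇔ x_3 = 1 ⇔ 1 = 1
¬((x_1 ⇒ x_1) ⇔ x_3) = ¬1 = 1
x_2 ⇔ x_3 = 1 ⇔ 1 = 1
¬(x_2 ⇔ x_3) = ¬1 = 1
¬((x_1 ⇒ x_1) ⇔ x_3) ⇒ ¬(x_2 ⇔ x_3) = 1 ⇒ 1 = 1
x_3 ⇔ x_1 = 1 ⇔ 1 = 1
x_2 ⇒ (x_3 ⇔ x_1) = 1 ⇒ 1 = 1
x_1 ⇒ x_2 = 1 ⇒ 1 = 1
(x_2 ⇒ (x_3 ⇔ x_1)) ⇔ (x_1 ⇒ x_2) = 1 ⇔ 1 = 1
x_1 ⇔ x_1 = 1 ⇔ 1 = 1
x_2 ⇒ x_3 = 1 ⇒ 1 = 1
(x_1 ⇔ x_1) ⇒ (x_2 ⇒ x_3) = 1 ⇒ 1 = 1
x_3 ⇒ x_1 = 1 ⇒ 1 = 1
x_2 ⇔ (x_3 ⇒ x_1) = 1 ⇔ 1 = 1
((x_1 ⇔ x_1) ⇒ (x_2 ⇒ x_3)) ⇔ (x_2 ⇔ (x_3 ⇒ x_1)) = 1 ⇔ 1 = 1
((x_2 ⇒ (x_3 ⇔ x_1)) ⇔ (x_1 ⇒ x_2)) ⇔ (((x_1 ⇔ x_1) ⇒ (x_2 ⇒ x_3)) ⇔ (x_2 ⇔ (x_3 ⇒ x_1))) = 1 ⇔ 1 = 1
(¬((x_1 ⇒ x_1) ⇔ x_3) ⇒ ¬(x_2 ⇔ x_3)) ⇒ (((x_2 ⇒ (x_3 ⇔ x_1)) ⇔ (x_1 ⇒ x_2)) ⇔ (((x_1 ⇔ x_1) ⇒ (x_2 ⇒ x_3)) ⇔ (x_2 ⇔ (x_3 ⇒ x_1)))) = 1 ⇒ 1 = 1
x_3 ⇔ x_1 = 1 ⇔ 1 = 1
¬(x_3 ⇔ x_1) = ¬1 = 1
¬¬(x_3 ⇔ x_1) = ¬1 = 1
¬x_2 = ¬1 = 1
¬x_2 ⇔ x_2 = 1 ⇔ 1 = 1
¬(¬x_2 ⇔ x_2) = ¬1 = 1
¬¬(¬x_2 ⇔ x_2) = ¬1 = 1
¬¬(x_3 ⇔ x_1) ⇒ ¬¬(¬x_2 ⇔ x_2) = 1 ⇒ 1 = 1
((¬((x_1 ⇒ x_1) ⇔ x_3) ⇒ ¬(x_2 ⇔ x_3)) ⇒ (((x_2 ⇒ (x_3 ⇔ x_1)) ⇔ (x_1 ⇒ x_2)) ⇔ (((x_1 ⇔ x_1) ⇒ (x_2 ⇒ x_3)) ⇔ (x_2 ⇔ (x_3 ⇒ x_1))))) ⇒ (¬¬(x_3 ⇔ x_1) ⇒ ¬¬(¬x_2 ⇔ x_2)) = 1 ⇒ 1 = 1

1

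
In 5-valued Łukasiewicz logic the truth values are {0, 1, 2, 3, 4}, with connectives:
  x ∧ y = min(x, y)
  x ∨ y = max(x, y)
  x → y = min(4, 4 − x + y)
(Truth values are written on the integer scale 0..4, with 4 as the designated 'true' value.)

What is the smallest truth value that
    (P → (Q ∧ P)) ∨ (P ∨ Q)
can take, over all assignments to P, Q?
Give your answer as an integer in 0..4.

2

Take P = 2, Q = 0:
Q ∧ P = 0 ∧ 2 = 0
P → (Q ∧ P) = 2 → 0 = 2
P ∨ Q = 2 ∨ 0 = 2
(P → (Q ∧ P)) ∨ (P ∨ Q) = 2 ∨ 2 = 2
No assignment yields a value below 2, so this is the minimum.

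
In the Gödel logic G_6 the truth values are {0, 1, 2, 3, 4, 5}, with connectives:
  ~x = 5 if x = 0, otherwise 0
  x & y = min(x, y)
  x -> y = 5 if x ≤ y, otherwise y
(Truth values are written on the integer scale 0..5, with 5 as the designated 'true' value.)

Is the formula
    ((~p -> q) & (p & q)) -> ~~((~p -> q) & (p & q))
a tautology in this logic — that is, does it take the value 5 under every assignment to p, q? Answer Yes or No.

At p = 4, q = 2, for instance:
~p = ~4 = 0
~p -> q = 0 -> 2 = 5
p & q = 4 & 2 = 2
(~p -> q) & (p & q) = 5 & 2 = 2
~((~p -> q) & (p & q)) = ~2 = 0
~~((~p -> q) & (p & q)) = ~0 = 5
((~p -> q) & (p & q)) -> ~~((~p -> q) & (p & q)) = 2 -> 5 = 5
and checking the remaining 35 assignments likewise gives ≥ 5 in every case.

Yes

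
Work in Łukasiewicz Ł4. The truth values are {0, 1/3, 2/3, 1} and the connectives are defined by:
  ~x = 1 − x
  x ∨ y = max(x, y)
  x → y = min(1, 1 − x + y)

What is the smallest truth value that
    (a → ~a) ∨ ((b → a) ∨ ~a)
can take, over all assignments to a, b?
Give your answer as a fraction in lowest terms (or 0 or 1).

2/3

Take a = 2/3, b = 1:
~a = ~2/3 = 1/3
a → ~a = 2/3 → 1/3 = 2/3
b → a = 1 → 2/3 = 2/3
~a = ~2/3 = 1/3
(b → a) ∨ ~a = 2/3 ∨ 1/3 = 2/3
(a → ~a) ∨ ((b → a) ∨ ~a) = 2/3 ∨ 2/3 = 2/3
No assignment yields a value below 2/3, so this is the minimum.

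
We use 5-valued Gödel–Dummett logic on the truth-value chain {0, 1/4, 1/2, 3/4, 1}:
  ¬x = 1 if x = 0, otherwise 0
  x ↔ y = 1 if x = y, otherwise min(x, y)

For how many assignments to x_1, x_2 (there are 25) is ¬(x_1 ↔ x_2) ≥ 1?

8

value 1: 8 assignments (counts)
value 0: 17 assignments
So 8 of the 25 assignments meet the threshold.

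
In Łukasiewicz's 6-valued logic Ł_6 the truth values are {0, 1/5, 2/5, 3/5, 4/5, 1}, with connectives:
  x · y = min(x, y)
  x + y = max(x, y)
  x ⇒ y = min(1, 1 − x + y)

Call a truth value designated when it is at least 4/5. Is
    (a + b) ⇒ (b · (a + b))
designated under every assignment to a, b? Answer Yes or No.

Counterexample: take a = 2/5, b = 0.
a + b = 2/5 + 0 = 2/5
b · (a + b) = 0 · 2/5 = 0
(a + b) ⇒ (b · (a + b)) = 2/5 ⇒ 0 = 3/5
This gives 3/5, which is below 4/5.

No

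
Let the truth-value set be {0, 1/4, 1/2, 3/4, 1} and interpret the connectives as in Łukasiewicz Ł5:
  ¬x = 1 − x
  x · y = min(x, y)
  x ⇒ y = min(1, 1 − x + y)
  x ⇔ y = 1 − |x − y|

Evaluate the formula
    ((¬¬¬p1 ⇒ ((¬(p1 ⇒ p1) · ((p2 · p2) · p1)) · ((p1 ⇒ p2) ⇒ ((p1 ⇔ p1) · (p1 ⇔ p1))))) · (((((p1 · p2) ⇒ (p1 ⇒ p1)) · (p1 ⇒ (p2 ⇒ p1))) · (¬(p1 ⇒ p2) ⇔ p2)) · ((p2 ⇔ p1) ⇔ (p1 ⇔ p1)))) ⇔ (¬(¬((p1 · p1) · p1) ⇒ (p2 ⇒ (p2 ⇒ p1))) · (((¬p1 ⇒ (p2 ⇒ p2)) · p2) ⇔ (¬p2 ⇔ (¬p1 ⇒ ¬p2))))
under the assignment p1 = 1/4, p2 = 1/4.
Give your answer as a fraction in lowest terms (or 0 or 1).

3/4

¬p1 = ¬1/4 = 3/4
¬¬p1 = ¬3/4 = 1/4
¬¬¬p1 = ¬1/4 = 3/4
p1 ⇒ p1 = 1/4 ⇒ 1/4 = 1
¬(p1 ⇒ p1) = ¬1 = 0
p2 · p2 = 1/4 · 1/4 = 1/4
(p2 · p2) · p1 = 1/4 · 1/4 = 1/4
¬(p1 ⇒ p1) · ((p2 · p2) · p1) = 0 · 1/4 = 0
p1 ⇒ p2 = 1/4 ⇒ 1/4 = 1
p1 ⇔ p1 = 1/4 ⇔ 1/4 = 1
p1 ⇔ p1 = 1/4 ⇔ 1/4 = 1
(p1 ⇔ p1) · (p1 ⇔ p1) = 1 · 1 = 1
(p1 ⇒ p2) ⇒ ((p1 ⇔ p1) · (p1 ⇔ p1)) = 1 ⇒ 1 = 1
(¬(p1 ⇒ p1) · ((p2 · p2) · p1)) · ((p1 ⇒ p2) ⇒ ((p1 ⇔ p1) · (p1 ⇔ p1))) = 0 · 1 = 0
¬¬¬p1 ⇒ ((¬(p1 ⇒ p1) · ((p2 · p2) · p1)) · ((p1 ⇒ p2) ⇒ ((p1 ⇔ p1) · (p1 ⇔ p1)))) = 3/4 ⇒ 0 = 1/4
p1 · p2 = 1/4 · 1/4 = 1/4
p1 ⇒ p1 = 1/4 ⇒ 1/4 = 1
(p1 · p2) ⇒ (p1 ⇒ p1) = 1/4 ⇒ 1 = 1
p2 ⇒ p1 = 1/4 ⇒ 1/4 = 1
p1 ⇒ (p2 ⇒ p1) = 1/4 ⇒ 1 = 1
((p1 · p2) ⇒ (p1 ⇒ p1)) · (p1 ⇒ (p2 ⇒ p1)) = 1 · 1 = 1
p1 ⇒ p2 = 1/4 ⇒ 1/4 = 1
¬(p1 ⇒ p2) = ¬1 = 0
¬(p1 ⇒ p2) ⇔ p2 = 0 ⇔ 1/4 = 3/4
(((p1 · p2) ⇒ (p1 ⇒ p1)) · (p1 ⇒ (p2 ⇒ p1))) · (¬(p1 ⇒ p2) ⇔ p2) = 1 · 3/4 = 3/4
p2 ⇔ p1 = 1/4 ⇔ 1/4 = 1
p1 ⇔ p1 = 1/4 ⇔ 1/4 = 1
(p2 ⇔ p1) ⇔ (p1 ⇔ p1) = 1 ⇔ 1 = 1
((((p1 · p2) ⇒ (p1 ⇒ p1)) · (p1 ⇒ (p2 ⇒ p1))) · (¬(p1 ⇒ p2) ⇔ p2)) · ((p2 ⇔ p1) ⇔ (p1 ⇔ p1)) = 3/4 · 1 = 3/4
(¬¬¬p1 ⇒ ((¬(p1 ⇒ p1) · ((p2 · p2) · p1)) · ((p1 ⇒ p2) ⇒ ((p1 ⇔ p1) · (p1 ⇔ p1))))) · (((((p1 · p2) ⇒ (p1 ⇒ p1)) · (p1 ⇒ (p2 ⇒ p1))) · (¬(p1 ⇒ p2) ⇔ p2)) · ((p2 ⇔ p1) ⇔ (p1 ⇔ p1))) = 1/4 · 3/4 = 1/4
p1 · p1 = 1/4 · 1/4 = 1/4
(p1 · p1) · p1 = 1/4 · 1/4 = 1/4
¬((p1 · p1) · p1) = ¬1/4 = 3/4
p2 ⇒ p1 = 1/4 ⇒ 1/4 = 1
p2 ⇒ (p2 ⇒ p1) = 1/4 ⇒ 1 = 1
¬((p1 · p1) · p1) ⇒ (p2 ⇒ (p2 ⇒ p1)) = 3/4 ⇒ 1 = 1
¬(¬((p1 · p1) · p1) ⇒ (p2 ⇒ (p2 ⇒ p1))) = ¬1 = 0
¬p1 = ¬1/4 = 3/4
p2 ⇒ p2 = 1/4 ⇒ 1/4 = 1
¬p1 ⇒ (p2 ⇒ p2) = 3/4 ⇒ 1 = 1
(¬p1 ⇒ (p2 ⇒ p2)) · p2 = 1 · 1/4 = 1/4
¬p2 = ¬1/4 = 3/4
¬p1 = ¬1/4 = 3/4
¬p2 = ¬1/4 = 3/4
¬p1 ⇒ ¬p2 = 3/4 ⇒ 3/4 = 1
¬p2 ⇔ (¬p1 ⇒ ¬p2) = 3/4 ⇔ 1 = 3/4
((¬p1 ⇒ (p2 ⇒ p2)) · p2) ⇔ (¬p2 ⇔ (¬p1 ⇒ ¬p2)) = 1/4 ⇔ 3/4 = 1/2
¬(¬((p1 · p1) · p1) ⇒ (p2 ⇒ (p2 ⇒ p1))) · (((¬p1 ⇒ (p2 ⇒ p2)) · p2) ⇔ (¬p2 ⇔ (¬p1 ⇒ ¬p2))) = 0 · 1/2 = 0
((¬¬¬p1 ⇒ ((¬(p1 ⇒ p1) · ((p2 · p2) · p1)) · ((p1 ⇒ p2) ⇒ ((p1 ⇔ p1) · (p1 ⇔ p1))))) · (((((p1 · p2) ⇒ (p1 ⇒ p1)) · (p1 ⇒ (p2 ⇒ p1))) · (¬(p1 ⇒ p2) ⇔ p2)) · ((p2 ⇔ p1) ⇔ (p1 ⇔ p1)))) ⇔ (¬(¬((p1 · p1) · p1) ⇒ (p2 ⇒ (p2 ⇒ p1))) · (((¬p1 ⇒ (p2 ⇒ p2)) · p2) ⇔ (¬p2 ⇔ (¬p1 ⇒ ¬p2)))) = 1/4 ⇔ 0 = 3/4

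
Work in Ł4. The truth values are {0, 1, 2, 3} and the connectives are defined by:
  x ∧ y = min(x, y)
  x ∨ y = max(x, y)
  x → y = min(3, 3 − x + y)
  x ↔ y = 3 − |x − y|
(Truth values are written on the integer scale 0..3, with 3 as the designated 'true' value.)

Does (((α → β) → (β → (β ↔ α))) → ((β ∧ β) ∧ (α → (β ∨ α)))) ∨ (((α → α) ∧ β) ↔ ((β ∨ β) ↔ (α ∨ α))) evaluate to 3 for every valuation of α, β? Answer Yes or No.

Counterexample: take α = 0, β = 0.
α → β = 0 → 0 = 3
β ↔ α = 0 ↔ 0 = 3
β → (β ↔ α) = 0 → 3 = 3
(α → β) → (β → (β ↔ α)) = 3 → 3 = 3
β ∧ β = 0 ∧ 0 = 0
β ∨ α = 0 ∨ 0 = 0
α → (β ∨ α) = 0 → 0 = 3
(β ∧ β) ∧ (α → (β ∨ α)) = 0 ∧ 3 = 0
((α → β) → (β → (β ↔ α))) → ((β ∧ β) ∧ (α → (β ∨ α))) = 3 → 0 = 0
α → α = 0 → 0 = 3
(α → α) ∧ β = 3 ∧ 0 = 0
β ∨ β = 0 ∨ 0 = 0
α ∨ α = 0 ∨ 0 = 0
(β ∨ β) ↔ (α ∨ α) = 0 ↔ 0 = 3
((α → α) ∧ β) ↔ ((β ∨ β) ↔ (α ∨ α)) = 0 ↔ 3 = 0
(((α → β) → (β → (β ↔ α))) → ((β ∧ β) ∧ (α → (β ∨ α)))) ∨ (((α → α) ∧ β) ↔ ((β ∨ β) ↔ (α ∨ α))) = 0 ∨ 0 = 0
This gives 0 ≠ 3.

No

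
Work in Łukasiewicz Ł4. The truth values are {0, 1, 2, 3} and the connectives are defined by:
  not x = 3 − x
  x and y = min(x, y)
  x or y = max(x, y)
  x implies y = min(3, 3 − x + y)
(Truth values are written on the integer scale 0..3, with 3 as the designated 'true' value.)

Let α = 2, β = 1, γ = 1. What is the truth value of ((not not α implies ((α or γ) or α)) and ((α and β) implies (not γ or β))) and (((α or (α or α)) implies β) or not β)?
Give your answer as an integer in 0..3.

not α = not 2 = 1
not not α = not 1 = 2
α or γ = 2 or 1 = 2
(α or γ) or α = 2 or 2 = 2
not not α implies ((α or γ) or α) = 2 implies 2 = 3
α and β = 2 and 1 = 1
not γ = not 1 = 2
not γ or β = 2 or 1 = 2
(α and β) implies (not γ or β) = 1 implies 2 = 3
(not not α implies ((α or γ) or α)) and ((α and β) implies (not γ or β)) = 3 and 3 = 3
α or α = 2 or 2 = 2
α or (α or α) = 2 or 2 = 2
(α or (α or α)) implies β = 2 implies 1 = 2
not β = not 1 = 2
((α or (α or α)) implies β) or not β = 2 or 2 = 2
((not not α implies ((α or γ) or α)) and ((α and β) implies (not γ or β))) and (((α or (α or α)) implies β) or not β) = 3 and 2 = 2

2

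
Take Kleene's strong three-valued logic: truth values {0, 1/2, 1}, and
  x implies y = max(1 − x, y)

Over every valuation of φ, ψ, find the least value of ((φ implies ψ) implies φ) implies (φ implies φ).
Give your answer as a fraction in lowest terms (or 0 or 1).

Take φ = 1/2, ψ = 0:
φ implies ψ = 1/2 implies 0 = 1/2
(φ implies ψ) implies φ = 1/2 implies 1/2 = 1/2
φ implies φ = 1/2 implies 1/2 = 1/2
((φ implies ψ) implies φ) implies (φ implies φ) = 1/2 implies 1/2 = 1/2
No assignment yields a value below 1/2, so this is the minimum.

1/2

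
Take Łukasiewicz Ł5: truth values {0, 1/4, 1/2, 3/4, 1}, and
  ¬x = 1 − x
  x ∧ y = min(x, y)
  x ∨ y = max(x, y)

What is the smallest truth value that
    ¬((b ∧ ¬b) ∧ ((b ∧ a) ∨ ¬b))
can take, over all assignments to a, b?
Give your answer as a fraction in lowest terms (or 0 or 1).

Take a = 0, b = 1/2:
¬b = ¬1/2 = 1/2
b ∧ ¬b = 1/2 ∧ 1/2 = 1/2
b ∧ a = 1/2 ∧ 0 = 0
¬b = ¬1/2 = 1/2
(b ∧ a) ∨ ¬b = 0 ∨ 1/2 = 1/2
(b ∧ ¬b) ∧ ((b ∧ a) ∨ ¬b) = 1/2 ∧ 1/2 = 1/2
¬((b ∧ ¬b) ∧ ((b ∧ a) ∨ ¬b)) = ¬1/2 = 1/2
No assignment yields a value below 1/2, so this is the minimum.

1/2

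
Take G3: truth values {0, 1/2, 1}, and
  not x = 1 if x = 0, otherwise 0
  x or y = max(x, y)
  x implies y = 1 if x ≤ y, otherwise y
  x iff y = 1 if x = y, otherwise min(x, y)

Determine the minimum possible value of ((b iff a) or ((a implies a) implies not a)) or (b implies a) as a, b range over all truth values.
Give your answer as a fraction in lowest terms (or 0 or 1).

Take a = 1/2, b = 1:
b iff a = 1 iff 1/2 = 1/2
a implies a = 1/2 implies 1/2 = 1
not a = not 1/2 = 0
(a implies a) implies not a = 1 implies 0 = 0
(b iff a) or ((a implies a) implies not a) = 1/2 or 0 = 1/2
b implies a = 1 implies 1/2 = 1/2
((b iff a) or ((a implies a) implies not a)) or (b implies a) = 1/2 or 1/2 = 1/2
No assignment yields a value below 1/2, so this is the minimum.

1/2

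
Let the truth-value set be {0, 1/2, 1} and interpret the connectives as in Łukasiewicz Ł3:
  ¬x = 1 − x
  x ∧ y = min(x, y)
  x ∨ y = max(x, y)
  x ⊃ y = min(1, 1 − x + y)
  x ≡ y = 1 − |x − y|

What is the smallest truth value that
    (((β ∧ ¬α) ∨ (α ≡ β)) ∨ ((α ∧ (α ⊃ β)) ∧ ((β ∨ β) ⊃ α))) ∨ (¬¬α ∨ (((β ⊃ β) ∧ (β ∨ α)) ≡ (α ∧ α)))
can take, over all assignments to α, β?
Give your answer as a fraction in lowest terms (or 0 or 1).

1/2

Take α = 0, β = 1/2:
¬α = ¬0 = 1
β ∧ ¬α = 1/2 ∧ 1 = 1/2
α ≡ β = 0 ≡ 1/2 = 1/2
(β ∧ ¬α) ∨ (α ≡ β) = 1/2 ∨ 1/2 = 1/2
α ⊃ β = 0 ⊃ 1/2 = 1
α ∧ (α ⊃ β) = 0 ∧ 1 = 0
β ∨ β = 1/2 ∨ 1/2 = 1/2
(β ∨ β) ⊃ α = 1/2 ⊃ 0 = 1/2
(α ∧ (α ⊃ β)) ∧ ((β ∨ β) ⊃ α) = 0 ∧ 1/2 = 0
((β ∧ ¬α) ∨ (α ≡ β)) ∨ ((α ∧ (α ⊃ β)) ∧ ((β ∨ β) ⊃ α)) = 1/2 ∨ 0 = 1/2
¬α = ¬0 = 1
¬¬α = ¬1 = 0
β ⊃ β = 1/2 ⊃ 1/2 = 1
β ∨ α = 1/2 ∨ 0 = 1/2
(β ⊃ β) ∧ (β ∨ α) = 1 ∧ 1/2 = 1/2
α ∧ α = 0 ∧ 0 = 0
((β ⊃ β) ∧ (β ∨ α)) ≡ (α ∧ α) = 1/2 ≡ 0 = 1/2
¬¬α ∨ (((β ⊃ β) ∧ (β ∨ α)) ≡ (α ∧ α)) = 0 ∨ 1/2 = 1/2
(((β ∧ ¬α) ∨ (α ≡ β)) ∨ ((α ∧ (α ⊃ β)) ∧ ((β ∨ β) ⊃ α))) ∨ (¬¬α ∨ (((β ⊃ β) ∧ (β ∨ α)) ≡ (α ∧ α))) = 1/2 ∨ 1/2 = 1/2
No assignment yields a value below 1/2, so this is the minimum.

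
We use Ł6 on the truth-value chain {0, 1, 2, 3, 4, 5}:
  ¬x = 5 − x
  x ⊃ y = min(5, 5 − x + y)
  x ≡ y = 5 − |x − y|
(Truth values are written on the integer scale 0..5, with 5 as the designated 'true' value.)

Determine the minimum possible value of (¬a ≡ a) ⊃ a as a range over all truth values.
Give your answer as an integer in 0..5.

3

Take a = 2:
¬a = ¬2 = 3
¬a ≡ a = 3 ≡ 2 = 4
(¬a ≡ a) ⊃ a = 4 ⊃ 2 = 3
No assignment yields a value below 3, so this is the minimum.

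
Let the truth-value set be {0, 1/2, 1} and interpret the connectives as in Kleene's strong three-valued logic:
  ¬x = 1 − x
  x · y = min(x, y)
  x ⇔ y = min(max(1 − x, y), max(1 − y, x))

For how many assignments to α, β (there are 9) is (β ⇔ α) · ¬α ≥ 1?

1

α = 0, β = 0 ↦ 1  ≥
α = 0, β = 1/2 ↦ 1/2  <
α = 0, β = 1 ↦ 0  <
α = 1/2, β = 0 ↦ 1/2  <
α = 1/2, β = 1/2 ↦ 1/2  <
α = 1/2, β = 1 ↦ 1/2  <
α = 1, β = 0 ↦ 0  <
α = 1, β = 1/2 ↦ 0  <
α = 1, β = 1 ↦ 0  <
So 1 of the 9 assignments meets the threshold.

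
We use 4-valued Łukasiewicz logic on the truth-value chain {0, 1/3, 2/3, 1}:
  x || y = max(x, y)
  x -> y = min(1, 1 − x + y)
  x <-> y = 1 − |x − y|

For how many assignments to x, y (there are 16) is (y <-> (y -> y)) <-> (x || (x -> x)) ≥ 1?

4

x = 0, y = 0 ↦ 0  <
x = 0, y = 1/3 ↦ 1/3  <
x = 0, y = 2/3 ↦ 2/3  <
x = 0, y = 1 ↦ 1  ≥
x = 1/3, y = 0 ↦ 0  <
x = 1/3, y = 1/3 ↦ 1/3  <
x = 1/3, y = 2/3 ↦ 2/3  <
x = 1/3, y = 1 ↦ 1  ≥
x = 2/3, y = 0 ↦ 0  <
x = 2/3, y = 1/3 ↦ 1/3  <
x = 2/3, y = 2/3 ↦ 2/3  <
x = 2/3, y = 1 ↦ 1  ≥
x = 1, y = 0 ↦ 0  <
x = 1, y = 1/3 ↦ 1/3  <
x = 1, y = 2/3 ↦ 2/3  <
x = 1, y = 1 ↦ 1  ≥
So 4 of the 16 assignments meet the threshold.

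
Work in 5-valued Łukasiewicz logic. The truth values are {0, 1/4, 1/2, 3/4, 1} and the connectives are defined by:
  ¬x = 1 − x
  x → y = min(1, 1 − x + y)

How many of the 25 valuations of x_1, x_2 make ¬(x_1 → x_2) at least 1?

value 1: 1 assignment (counts)
value 3/4: 2 assignments
value 1/2: 3 assignments
value 1/4: 4 assignments
value 0: 15 assignments
So 1 of the 25 assignments meets the threshold.

1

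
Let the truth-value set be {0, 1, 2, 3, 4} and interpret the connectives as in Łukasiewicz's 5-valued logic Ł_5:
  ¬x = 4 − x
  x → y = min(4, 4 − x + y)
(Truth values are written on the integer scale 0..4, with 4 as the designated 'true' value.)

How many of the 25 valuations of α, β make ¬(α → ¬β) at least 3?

value 4: 1 assignment (counts)
value 3: 2 assignments (counts)
value 2: 3 assignments
value 1: 4 assignments
value 0: 15 assignments
So 3 of the 25 assignments meet the threshold.

3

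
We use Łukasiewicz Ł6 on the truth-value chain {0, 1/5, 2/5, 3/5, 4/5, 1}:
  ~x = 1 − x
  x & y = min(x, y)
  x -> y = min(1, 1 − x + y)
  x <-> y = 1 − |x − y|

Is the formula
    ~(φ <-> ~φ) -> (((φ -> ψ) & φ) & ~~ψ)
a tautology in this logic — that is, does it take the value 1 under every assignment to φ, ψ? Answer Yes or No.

Counterexample: take φ = 0, ψ = 0.
~φ = ~0 = 1
φ <-> ~φ = 0 <-> 1 = 0
~(φ <-> ~φ) = ~0 = 1
φ -> ψ = 0 -> 0 = 1
(φ -> ψ) & φ = 1 & 0 = 0
~ψ = ~0 = 1
~~ψ = ~1 = 0
((φ -> ψ) & φ) & ~~ψ = 0 & 0 = 0
~(φ <-> ~φ) -> (((φ -> ψ) & φ) & ~~ψ) = 1 -> 0 = 0
This gives 0 ≠ 1.

No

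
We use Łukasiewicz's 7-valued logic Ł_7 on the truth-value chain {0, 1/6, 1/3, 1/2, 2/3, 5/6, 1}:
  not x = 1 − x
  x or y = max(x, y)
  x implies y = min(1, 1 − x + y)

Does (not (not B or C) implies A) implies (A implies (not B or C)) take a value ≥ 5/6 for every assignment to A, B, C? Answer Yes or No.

Counterexample: take A = 2/3, B = 2/3, C = 0.
not B = not 2/3 = 1/3
not B or C = 1/3 or 0 = 1/3
not (not B or C) = not 1/3 = 2/3
not (not B or C) implies A = 2/3 implies 2/3 = 1
not B = not 2/3 = 1/3
not B or C = 1/3 or 0 = 1/3
A implies (not B or C) = 2/3 implies 1/3 = 2/3
(not (not B or C) implies A) implies (A implies (not B or C)) = 1 implies 2/3 = 2/3
This gives 2/3, which is below 5/6.

No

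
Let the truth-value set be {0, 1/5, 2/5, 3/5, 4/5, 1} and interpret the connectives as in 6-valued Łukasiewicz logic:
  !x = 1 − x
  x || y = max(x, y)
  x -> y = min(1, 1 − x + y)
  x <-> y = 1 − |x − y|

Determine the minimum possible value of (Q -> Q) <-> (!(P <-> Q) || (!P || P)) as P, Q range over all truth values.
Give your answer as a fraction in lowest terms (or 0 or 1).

3/5

Take P = 2/5, Q = 0:
Q -> Q = 0 -> 0 = 1
P <-> Q = 2/5 <-> 0 = 3/5
!(P <-> Q) = !3/5 = 2/5
!P = !2/5 = 3/5
!P || P = 3/5 || 2/5 = 3/5
!(P <-> Q) || (!P || P) = 2/5 || 3/5 = 3/5
(Q -> Q) <-> (!(P <-> Q) || (!P || P)) = 1 <-> 3/5 = 3/5
No assignment yields a value below 3/5, so this is the minimum.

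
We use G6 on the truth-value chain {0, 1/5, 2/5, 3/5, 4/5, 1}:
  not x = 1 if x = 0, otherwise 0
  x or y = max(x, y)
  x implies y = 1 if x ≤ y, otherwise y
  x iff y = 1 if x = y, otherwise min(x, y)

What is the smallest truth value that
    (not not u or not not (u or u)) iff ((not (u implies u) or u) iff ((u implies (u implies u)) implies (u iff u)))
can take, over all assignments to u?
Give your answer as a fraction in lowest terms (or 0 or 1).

Take u = 1/5:
not u = not 1/5 = 0
not not u = not 0 = 1
u or u = 1/5 or 1/5 = 1/5
not (u or u) = not 1/5 = 0
not not (u or u) = not 0 = 1
not not u or not not (u or u) = 1 or 1 = 1
u implies u = 1/5 implies 1/5 = 1
not (u implies u) = not 1 = 0
not (u implies u) or u = 0 or 1/5 = 1/5
u implies u = 1/5 implies 1/5 = 1
u implies (u implies u) = 1/5 implies 1 = 1
u iff u = 1/5 iff 1/5 = 1
(u implies (u implies u)) implies (u iff u) = 1 implies 1 = 1
(not (u implies u) or u) iff ((u implies (u implies u)) implies (u iff u)) = 1/5 iff 1 = 1/5
(not not u or not not (u or u)) iff ((not (u implies u) or u) iff ((u implies (u implies u)) implies (u iff u))) = 1 iff 1/5 = 1/5
No assignment yields a value below 1/5, so this is the minimum.

1/5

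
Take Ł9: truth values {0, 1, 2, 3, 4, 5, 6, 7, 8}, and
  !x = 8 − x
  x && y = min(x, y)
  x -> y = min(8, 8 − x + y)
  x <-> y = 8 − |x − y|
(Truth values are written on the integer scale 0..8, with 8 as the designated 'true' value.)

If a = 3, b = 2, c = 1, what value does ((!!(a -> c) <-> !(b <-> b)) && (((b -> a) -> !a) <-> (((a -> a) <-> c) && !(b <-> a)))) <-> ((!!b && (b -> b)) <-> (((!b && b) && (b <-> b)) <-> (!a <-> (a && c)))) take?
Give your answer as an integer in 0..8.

a -> c = 3 -> 1 = 6
!(a -> c) = !6 = 2
!!(a -> c) = !2 = 6
b <-> b = 2 <-> 2 = 8
!(b <-> b) = !8 = 0
!!(a -> c) <-> !(b <-> b) = 6 <-> 0 = 2
b -> a = 2 -> 3 = 8
!a = !3 = 5
(b -> a) -> !a = 8 -> 5 = 5
a -> a = 3 -> 3 = 8
(a -> a) <-> c = 8 <-> 1 = 1
b <-> a = 2 <-> 3 = 7
!(b <-> a) = !7 = 1
((a -> a) <-> c) && !(b <-> a) = 1 && 1 = 1
((b -> a) -> !a) <-> (((a -> a) <-> c) && !(b <-> a)) = 5 <-> 1 = 4
(!!(a -> c) <-> !(b <-> b)) && (((b -> a) -> !a) <-> (((a -> a) <-> c) && !(b <-> a))) = 2 && 4 = 2
!b = !2 = 6
!!b = !6 = 2
b -> b = 2 -> 2 = 8
!!b && (b -> b) = 2 && 8 = 2
!b = !2 = 6
!b && b = 6 && 2 = 2
b <-> b = 2 <-> 2 = 8
(!b && b) && (b <-> b) = 2 && 8 = 2
!a = !3 = 5
a && c = 3 && 1 = 1
!a <-> (a && c) = 5 <-> 1 = 4
((!b && b) && (b <-> b)) <-> (!a <-> (a && c)) = 2 <-> 4 = 6
(!!b && (b -> b)) <-> (((!b && b) && (b <-> b)) <-> (!a <-> (a && c))) = 2 <-> 6 = 4
((!!(a -> c) <-> !(b <-> b)) && (((b -> a) -> !a) <-> (((a -> a) <-> c) && !(b <-> a)))) <-> ((!!b && (b -> b)) <-> (((!b && b) && (b <-> b)) <-> (!a <-> (a && c)))) = 2 <-> 4 = 6

6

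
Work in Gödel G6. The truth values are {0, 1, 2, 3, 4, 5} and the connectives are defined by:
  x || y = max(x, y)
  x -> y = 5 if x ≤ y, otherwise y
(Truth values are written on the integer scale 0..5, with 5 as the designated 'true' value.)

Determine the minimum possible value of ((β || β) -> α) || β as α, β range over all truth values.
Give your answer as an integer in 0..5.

Take α = 0, β = 1:
β || β = 1 || 1 = 1
(β || β) -> α = 1 -> 0 = 0
((β || β) -> α) || β = 0 || 1 = 1
No assignment yields a value below 1, so this is the minimum.

1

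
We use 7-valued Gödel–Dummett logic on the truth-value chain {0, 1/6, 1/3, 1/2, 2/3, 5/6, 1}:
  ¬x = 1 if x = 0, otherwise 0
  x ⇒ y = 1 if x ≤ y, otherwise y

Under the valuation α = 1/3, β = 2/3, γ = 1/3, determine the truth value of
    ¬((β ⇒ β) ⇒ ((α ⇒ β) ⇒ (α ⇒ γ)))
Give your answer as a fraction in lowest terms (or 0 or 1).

0

β ⇒ β = 2/3 ⇒ 2/3 = 1
α ⇒ β = 1/3 ⇒ 2/3 = 1
α ⇒ γ = 1/3 ⇒ 1/3 = 1
(α ⇒ β) ⇒ (α ⇒ γ) = 1 ⇒ 1 = 1
(β ⇒ β) ⇒ ((α ⇒ β) ⇒ (α ⇒ γ)) = 1 ⇒ 1 = 1
¬((β ⇒ β) ⇒ ((α ⇒ β) ⇒ (α ⇒ γ))) = ¬1 = 0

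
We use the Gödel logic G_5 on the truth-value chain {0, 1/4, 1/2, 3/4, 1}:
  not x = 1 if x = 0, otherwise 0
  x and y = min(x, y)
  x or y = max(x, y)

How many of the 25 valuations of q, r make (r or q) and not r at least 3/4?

value 1: 1 assignment (counts)
value 3/4: 1 assignment (counts)
value 1/2: 1 assignment
value 1/4: 1 assignment
value 0: 21 assignments
So 2 of the 25 assignments meet the threshold.

2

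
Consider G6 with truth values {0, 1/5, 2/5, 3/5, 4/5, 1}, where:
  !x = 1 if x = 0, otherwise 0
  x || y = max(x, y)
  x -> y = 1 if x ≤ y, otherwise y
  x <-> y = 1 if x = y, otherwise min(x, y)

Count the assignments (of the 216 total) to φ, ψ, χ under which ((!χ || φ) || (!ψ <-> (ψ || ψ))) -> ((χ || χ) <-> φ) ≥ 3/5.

144

value 1: 126 assignments (counts)
value 4/5: 6 assignments (counts)
value 3/5: 12 assignments (counts)
value 2/5: 18 assignments
value 1/5: 24 assignments
value 0: 30 assignments
So 144 of the 216 assignments meet the threshold.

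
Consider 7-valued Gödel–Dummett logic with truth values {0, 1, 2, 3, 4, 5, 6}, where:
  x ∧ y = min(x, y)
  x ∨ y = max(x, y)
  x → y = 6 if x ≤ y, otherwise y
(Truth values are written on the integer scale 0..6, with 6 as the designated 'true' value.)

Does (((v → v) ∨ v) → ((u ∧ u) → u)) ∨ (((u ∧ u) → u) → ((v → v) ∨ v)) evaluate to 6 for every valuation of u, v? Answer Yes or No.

At u = 5, v = 4, for instance:
v → v = 4 → 4 = 6
(v → v) ∨ v = 6 ∨ 4 = 6
u ∧ u = 5 ∧ 5 = 5
(u ∧ u) → u = 5 → 5 = 6
((v → v) ∨ v) → ((u ∧ u) → u) = 6 → 6 = 6
((u ∧ u) → u) → ((v → v) ∨ v) = 6 → 6 = 6
(((v → v) ∨ v) → ((u ∧ u) → u)) ∨ (((u ∧ u) → u) → ((v → v) ∨ v)) = 6 ∨ 6 = 6
and checking the remaining 48 assignments likewise gives ≥ 6 in every case.

Yes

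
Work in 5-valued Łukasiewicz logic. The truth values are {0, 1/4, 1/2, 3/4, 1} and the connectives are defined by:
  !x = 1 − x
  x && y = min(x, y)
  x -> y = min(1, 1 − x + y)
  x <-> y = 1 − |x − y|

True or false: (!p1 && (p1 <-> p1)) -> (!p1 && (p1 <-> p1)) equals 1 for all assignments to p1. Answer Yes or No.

p1 = 0 ↦ 1
p1 = 1/4 ↦ 1
p1 = 1/2 ↦ 1
p1 = 3/4 ↦ 1
p1 = 1 ↦ 1
Every assignment gives a value ≥ 1.

Yes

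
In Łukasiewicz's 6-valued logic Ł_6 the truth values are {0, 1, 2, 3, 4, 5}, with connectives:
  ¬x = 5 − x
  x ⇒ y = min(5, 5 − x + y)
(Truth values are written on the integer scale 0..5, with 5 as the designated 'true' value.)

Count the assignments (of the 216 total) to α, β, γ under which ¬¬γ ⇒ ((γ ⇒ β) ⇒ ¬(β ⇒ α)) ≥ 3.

193

value 5: 111 assignments (counts)
value 4: 51 assignments (counts)
value 3: 31 assignments (counts)
value 2: 16 assignments
value 1: 6 assignments
value 0: 1 assignment
So 193 of the 216 assignments meet the threshold.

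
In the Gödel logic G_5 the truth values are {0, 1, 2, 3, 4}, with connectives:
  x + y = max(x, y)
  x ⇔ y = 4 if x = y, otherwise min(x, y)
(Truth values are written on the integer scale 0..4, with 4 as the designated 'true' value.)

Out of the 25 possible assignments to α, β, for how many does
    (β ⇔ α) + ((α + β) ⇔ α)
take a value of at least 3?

value 4: 15 assignments (counts)
value 3: 1 assignment (counts)
value 2: 2 assignments
value 1: 3 assignments
value 0: 4 assignments
So 16 of the 25 assignments meet the threshold.

16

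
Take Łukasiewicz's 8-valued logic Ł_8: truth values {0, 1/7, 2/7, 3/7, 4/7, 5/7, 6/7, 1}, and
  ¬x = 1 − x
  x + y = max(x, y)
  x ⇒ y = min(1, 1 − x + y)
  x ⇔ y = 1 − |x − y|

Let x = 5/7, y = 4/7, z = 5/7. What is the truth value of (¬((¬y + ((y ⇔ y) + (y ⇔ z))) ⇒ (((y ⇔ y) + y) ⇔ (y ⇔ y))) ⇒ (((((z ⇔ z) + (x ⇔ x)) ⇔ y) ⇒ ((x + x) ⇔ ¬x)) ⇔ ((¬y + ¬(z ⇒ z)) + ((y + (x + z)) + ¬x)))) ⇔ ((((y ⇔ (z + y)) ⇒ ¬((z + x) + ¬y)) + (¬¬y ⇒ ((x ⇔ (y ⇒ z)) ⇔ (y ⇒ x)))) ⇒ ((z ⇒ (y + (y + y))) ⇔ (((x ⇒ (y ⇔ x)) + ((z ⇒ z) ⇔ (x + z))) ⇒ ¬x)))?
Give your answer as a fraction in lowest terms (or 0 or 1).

¬y = ¬4/7 = 3/7
y ⇔ y = 4/7 ⇔ 4/7 = 1
y ⇔ z = 4/7 ⇔ 5/7 = 6/7
(y ⇔ y) + (y ⇔ z) = 1 + 6/7 = 1
¬y + ((y ⇔ y) + (y ⇔ z)) = 3/7 + 1 = 1
y ⇔ y = 4/7 ⇔ 4/7 = 1
(y ⇔ y) + y = 1 + 4/7 = 1
y ⇔ y = 4/7 ⇔ 4/7 = 1
((y ⇔ y) + y) ⇔ (y ⇔ y) = 1 ⇔ 1 = 1
(¬y + ((y ⇔ y) + (y ⇔ z))) ⇒ (((y ⇔ y) + y) ⇔ (y ⇔ y)) = 1 ⇒ 1 = 1
¬((¬y + ((y ⇔ y) + (y ⇔ z))) ⇒ (((y ⇔ y) + y) ⇔ (y ⇔ y))) = ¬1 = 0
z ⇔ z = 5/7 ⇔ 5/7 = 1
x ⇔ x = 5/7 ⇔ 5/7 = 1
(z ⇔ z) + (x ⇔ x) = 1 + 1 = 1
((z ⇔ z) + (x ⇔ x)) ⇔ y = 1 ⇔ 4/7 = 4/7
x + x = 5/7 + 5/7 = 5/7
¬x = ¬5/7 = 2/7
(x + x) ⇔ ¬x = 5/7 ⇔ 2/7 = 4/7
(((z ⇔ z) + (x ⇔ x)) ⇔ y) ⇒ ((x + x) ⇔ ¬x) = 4/7 ⇒ 4/7 = 1
¬y = ¬4/7 = 3/7
z ⇒ z = 5/7 ⇒ 5/7 = 1
¬(z ⇒ z) = ¬1 = 0
¬y + ¬(z ⇒ z) = 3/7 + 0 = 3/7
x + z = 5/7 + 5/7 = 5/7
y + (x + z) = 4/7 + 5/7 = 5/7
¬x = ¬5/7 = 2/7
(y + (x + z)) + ¬x = 5/7 + 2/7 = 5/7
(¬y + ¬(z ⇒ z)) + ((y + (x + z)) + ¬x) = 3/7 + 5/7 = 5/7
((((z ⇔ z) + (x ⇔ x)) ⇔ y) ⇒ ((x + x) ⇔ ¬x)) ⇔ ((¬y + ¬(z ⇒ z)) + ((y + (x + z)) + ¬x)) = 1 ⇔ 5/7 = 5/7
¬((¬y + ((y ⇔ y) + (y ⇔ z))) ⇒ (((y ⇔ y) + y) ⇔ (y ⇔ y))) ⇒ (((((z ⇔ z) + (x ⇔ x)) ⇔ y) ⇒ ((x + x) ⇔ ¬x)) ⇔ ((¬y + ¬(z ⇒ z)) + ((y + (x + z)) + ¬x))) = 0 ⇒ 5/7 = 1
z + y = 5/7 + 4/7 = 5/7
y ⇔ (z + y) = 4/7 ⇔ 5/7 = 6/7
z + x = 5/7 + 5/7 = 5/7
¬y = ¬4/7 = 3/7
(z + x) + ¬y = 5/7 + 3/7 = 5/7
¬((z + x) + ¬y) = ¬5/7 = 2/7
(y ⇔ (z + y)) ⇒ ¬((z + x) + ¬y) = 6/7 ⇒ 2/7 = 3/7
¬y = ¬4/7 = 3/7
¬¬y = ¬3/7 = 4/7
y ⇒ z = 4/7 ⇒ 5/7 = 1
x ⇔ (y ⇒ z) = 5/7 ⇔ 1 = 5/7
y ⇒ x = 4/7 ⇒ 5/7 = 1
(x ⇔ (y ⇒ z)) ⇔ (y ⇒ x) = 5/7 ⇔ 1 = 5/7
¬¬y ⇒ ((x ⇔ (y ⇒ z)) ⇔ (y ⇒ x)) = 4/7 ⇒ 5/7 = 1
((y ⇔ (z + y)) ⇒ ¬((z + x) + ¬y)) + (¬¬y ⇒ ((x ⇔ (y ⇒ z)) ⇔ (y ⇒ x))) = 3/7 + 1 = 1
y + y = 4/7 + 4/7 = 4/7
y + (y + y) = 4/7 + 4/7 = 4/7
z ⇒ (y + (y + y)) = 5/7 ⇒ 4/7 = 6/7
y ⇔ x = 4/7 ⇔ 5/7 = 6/7
x ⇒ (y ⇔ x) = 5/7 ⇒ 6/7 = 1
z ⇒ z = 5/7 ⇒ 5/7 = 1
x + z = 5/7 + 5/7 = 5/7
(z ⇒ z) ⇔ (x + z) = 1 ⇔ 5/7 = 5/7
(x ⇒ (y ⇔ x)) + ((z ⇒ z) ⇔ (x + z)) = 1 + 5/7 = 1
¬x = ¬5/7 = 2/7
((x ⇒ (y ⇔ x)) + ((z ⇒ z) ⇔ (x + z))) ⇒ ¬x = 1 ⇒ 2/7 = 2/7
(z ⇒ (y + (y + y))) ⇔ (((x ⇒ (y ⇔ x)) + ((z ⇒ z) ⇔ (x + z))) ⇒ ¬x) = 6/7 ⇔ 2/7 = 3/7
(((y ⇔ (z + y)) ⇒ ¬((z + x) + ¬y)) + (¬¬y ⇒ ((x ⇔ (y ⇒ z)) ⇔ (y ⇒ x)))) ⇒ ((z ⇒ (y + (y + y))) ⇔ (((x ⇒ (y ⇔ x)) + ((z ⇒ z) ⇔ (x + z))) ⇒ ¬x)) = 1 ⇒ 3/7 = 3/7
(¬((¬y + ((y ⇔ y) + (y ⇔ z))) ⇒ (((y ⇔ y) + y) ⇔ (y ⇔ y))) ⇒ (((((z ⇔ z) + (x ⇔ x)) ⇔ y) ⇒ ((x + x) ⇔ ¬x)) ⇔ ((¬y + ¬(z ⇒ z)) + ((y + (x + z)) + ¬x)))) ⇔ ((((y ⇔ (z + y)) ⇒ ¬((z + x) + ¬y)) + (¬¬y ⇒ ((x ⇔ (y ⇒ z)) ⇔ (y ⇒ x)))) ⇒ ((z ⇒ (y + (y + y))) ⇔ (((x ⇒ (y ⇔ x)) + ((z ⇒ z) ⇔ (x + z))) ⇒ ¬x))) = 1 ⇔ 3/7 = 3/7

3/7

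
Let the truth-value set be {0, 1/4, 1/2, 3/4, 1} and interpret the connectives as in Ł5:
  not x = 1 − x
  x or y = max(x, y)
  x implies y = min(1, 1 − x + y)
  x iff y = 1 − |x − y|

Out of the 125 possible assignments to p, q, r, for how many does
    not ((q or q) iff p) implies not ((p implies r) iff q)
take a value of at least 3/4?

value 1: 81 assignments (counts)
value 3/4: 16 assignments (counts)
value 1/2: 16 assignments
value 1/4: 6 assignments
value 0: 6 assignments
So 97 of the 125 assignments meet the threshold.

97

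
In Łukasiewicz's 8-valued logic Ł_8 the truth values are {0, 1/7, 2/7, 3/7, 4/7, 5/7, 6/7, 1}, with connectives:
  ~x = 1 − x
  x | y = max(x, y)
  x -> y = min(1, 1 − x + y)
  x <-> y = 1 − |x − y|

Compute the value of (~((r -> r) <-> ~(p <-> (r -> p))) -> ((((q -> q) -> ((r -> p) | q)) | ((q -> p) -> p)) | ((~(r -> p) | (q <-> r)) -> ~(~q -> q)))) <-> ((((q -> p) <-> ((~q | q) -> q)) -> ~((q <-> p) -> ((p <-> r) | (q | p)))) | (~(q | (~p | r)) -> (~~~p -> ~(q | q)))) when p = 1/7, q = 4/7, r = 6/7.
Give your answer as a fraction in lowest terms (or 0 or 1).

5/7

r -> r = 6/7 -> 6/7 = 1
r -> p = 6/7 -> 1/7 = 2/7
p <-> (r -> p) = 1/7 <-> 2/7 = 6/7
~(p <-> (r -> p)) = ~6/7 = 1/7
(r -> r) <-> ~(p <-> (r -> p)) = 1 <-> 1/7 = 1/7
~((r -> r) <-> ~(p <-> (r -> p))) = ~1/7 = 6/7
q -> q = 4/7 -> 4/7 = 1
r -> p = 6/7 -> 1/7 = 2/7
(r -> p) | q = 2/7 | 4/7 = 4/7
(q -> q) -> ((r -> p) | q) = 1 -> 4/7 = 4/7
q -> p = 4/7 -> 1/7 = 4/7
(q -> p) -> p = 4/7 -> 1/7 = 4/7
((q -> q) -> ((r -> p) | q)) | ((q -> p) -> p) = 4/7 | 4/7 = 4/7
r -> p = 6/7 -> 1/7 = 2/7
~(r -> p) = ~2/7 = 5/7
q <-> r = 4/7 <-> 6/7 = 5/7
~(r -> p) | (q <-> r) = 5/7 | 5/7 = 5/7
~q = ~4/7 = 3/7
~q -> q = 3/7 -> 4/7 = 1
~(~q -> q) = ~1 = 0
(~(r -> p) | (q <-> r)) -> ~(~q -> q) = 5/7 -> 0 = 2/7
(((q -> q) -> ((r -> p) | q)) | ((q -> p) -> p)) | ((~(r -> p) | (q <-> r)) -> ~(~q -> q)) = 4/7 | 2/7 = 4/7
~((r -> r) <-> ~(p <-> (r -> p))) -> ((((q -> q) -> ((r -> p) | q)) | ((q -> p) -> p)) | ((~(r -> p) | (q <-> r)) -> ~(~q -> q))) = 6/7 -> 4/7 = 5/7
q -> p = 4/7 -> 1/7 = 4/7
~q = ~4/7 = 3/7
~q | q = 3/7 | 4/7 = 4/7
(~q | q) -> q = 4/7 -> 4/7 = 1
(q -> p) <-> ((~q | q) -> q) = 4/7 <-> 1 = 4/7
q <-> p = 4/7 <-> 1/7 = 4/7
p <-> r = 1/7 <-> 6/7 = 2/7
q | p = 4/7 | 1/7 = 4/7
(p <-> r) | (q | p) = 2/7 | 4/7 = 4/7
(q <-> p) -> ((p <-> r) | (q | p)) = 4/7 -> 4/7 = 1
~((q <-> p) -> ((p <-> r) | (q | p))) = ~1 = 0
((q -> p) <-> ((~q | q) -> q)) -> ~((q <-> p) -> ((p <-> r) | (q | p))) = 4/7 -> 0 = 3/7
~p = ~1/7 = 6/7
~p | r = 6/7 | 6/7 = 6/7
q | (~p | r) = 4/7 | 6/7 = 6/7
~(q | (~p | r)) = ~6/7 = 1/7
~p = ~1/7 = 6/7
~~p = ~6/7 = 1/7
~~~p = ~1/7 = 6/7
q | q = 4/7 | 4/7 = 4/7
~(q | q) = ~4/7 = 3/7
~~~p -> ~(q | q) = 6/7 -> 3/7 = 4/7
~(q | (~p | r)) -> (~~~p -> ~(q | q)) = 1/7 -> 4/7 = 1
(((q -> p) <-> ((~q | q) -> q)) -> ~((q <-> p) -> ((p <-> r) | (q | p)))) | (~(q | (~p | r)) -> (~~~p -> ~(q | q))) = 3/7 | 1 = 1
(~((r -> r) <-> ~(p <-> (r -> p))) -> ((((q -> q) -> ((r -> p) | q)) | ((q -> p) -> p)) | ((~(r -> p) | (q <-> r)) -> ~(~q -> q)))) <-> ((((q -> p) <-> ((~q | q) -> q)) -> ~((q <-> p) -> ((p <-> r) | (q | p)))) | (~(q | (~p | r)) -> (~~~p -> ~(q | q)))) = 5/7 <-> 1 = 5/7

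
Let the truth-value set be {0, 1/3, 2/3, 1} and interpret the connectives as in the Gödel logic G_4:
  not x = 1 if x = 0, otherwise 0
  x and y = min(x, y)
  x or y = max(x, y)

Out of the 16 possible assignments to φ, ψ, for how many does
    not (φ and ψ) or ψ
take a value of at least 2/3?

13

φ = 0, ψ = 0 ↦ 1  ≥
φ = 0, ψ = 1/3 ↦ 1  ≥
φ = 0, ψ = 2/3 ↦ 1  ≥
φ = 0, ψ = 1 ↦ 1  ≥
φ = 1/3, ψ = 0 ↦ 1  ≥
φ = 1/3, ψ = 1/3 ↦ 1/3  <
φ = 1/3, ψ = 2/3 ↦ 2/3  ≥
φ = 1/3, ψ = 1 ↦ 1  ≥
φ = 2/3, ψ = 0 ↦ 1  ≥
φ = 2/3, ψ = 1/3 ↦ 1/3  <
φ = 2/3, ψ = 2/3 ↦ 2/3  ≥
φ = 2/3, ψ = 1 ↦ 1  ≥
φ = 1, ψ = 0 ↦ 1  ≥
φ = 1, ψ = 1/3 ↦ 1/3  <
φ = 1, ψ = 2/3 ↦ 2/3  ≥
φ = 1, ψ = 1 ↦ 1  ≥
So 13 of the 16 assignments meet the threshold.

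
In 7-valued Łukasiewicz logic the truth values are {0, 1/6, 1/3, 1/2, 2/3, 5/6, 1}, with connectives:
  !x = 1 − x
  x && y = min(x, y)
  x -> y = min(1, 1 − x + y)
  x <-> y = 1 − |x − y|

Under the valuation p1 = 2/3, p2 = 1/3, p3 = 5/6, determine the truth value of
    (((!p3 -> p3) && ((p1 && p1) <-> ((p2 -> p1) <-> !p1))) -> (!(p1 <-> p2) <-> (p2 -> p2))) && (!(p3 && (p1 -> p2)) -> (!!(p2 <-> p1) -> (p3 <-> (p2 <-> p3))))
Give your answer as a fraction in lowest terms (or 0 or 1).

!p3 = !5/6 = 1/6
!p3 -> p3 = 1/6 -> 5/6 = 1
p1 && p1 = 2/3 && 2/3 = 2/3
p2 -> p1 = 1/3 -> 2/3 = 1
!p1 = !2/3 = 1/3
(p2 -> p1) <-> !p1 = 1 <-> 1/3 = 1/3
(p1 && p1) <-> ((p2 -> p1) <-> !p1) = 2/3 <-> 1/3 = 2/3
(!p3 -> p3) && ((p1 && p1) <-> ((p2 -> p1) <-> !p1)) = 1 && 2/3 = 2/3
p1 <-> p2 = 2/3 <-> 1/3 = 2/3
!(p1 <-> p2) = !2/3 = 1/3
p2 -> p2 = 1/3 -> 1/3 = 1
!(p1 <-> p2) <-> (p2 -> p2) = 1/3 <-> 1 = 1/3
((!p3 -> p3) && ((p1 && p1) <-> ((p2 -> p1) <-> !p1))) -> (!(p1 <-> p2) <-> (p2 -> p2)) = 2/3 -> 1/3 = 2/3
p1 -> p2 = 2/3 -> 1/3 = 2/3
p3 && (p1 -> p2) = 5/6 && 2/3 = 2/3
!(p3 && (p1 -> p2)) = !2/3 = 1/3
p2 <-> p1 = 1/3 <-> 2/3 = 2/3
!(p2 <-> p1) = !2/3 = 1/3
!!(p2 <-> p1) = !1/3 = 2/3
p2 <-> p3 = 1/3 <-> 5/6 = 1/2
p3 <-> (p2 <-> p3) = 5/6 <-> 1/2 = 2/3
!!(p2 <-> p1) -> (p3 <-> (p2 <-> p3)) = 2/3 -> 2/3 = 1
!(p3 && (p1 -> p2)) -> (!!(p2 <-> p1) -> (p3 <-> (p2 <-> p3))) = 1/3 -> 1 = 1
(((!p3 -> p3) && ((p1 && p1) <-> ((p2 -> p1) <-> !p1))) -> (!(p1 <-> p2) <-> (p2 -> p2))) && (!(p3 && (p1 -> p2)) -> (!!(p2 <-> p1) -> (p3 <-> (p2 <-> p3)))) = 2/3 && 1 = 2/3

2/3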